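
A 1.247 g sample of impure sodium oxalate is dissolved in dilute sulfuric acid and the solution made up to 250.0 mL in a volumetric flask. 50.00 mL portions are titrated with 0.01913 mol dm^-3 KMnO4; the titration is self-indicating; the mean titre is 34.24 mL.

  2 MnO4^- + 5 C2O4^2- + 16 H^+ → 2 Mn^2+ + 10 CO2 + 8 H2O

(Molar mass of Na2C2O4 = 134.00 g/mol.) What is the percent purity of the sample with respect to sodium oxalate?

87.98 %

n(KMnO4) per titration = 0.03424 × 0.01913 = 6.550 × 10^-4 mol
From the 5:2 ratio, n(Na2C2O4) in each aliquot = 5/2 × 6.550 × 10^-4 = 1.638 × 10^-3 mol
n(Na2C2O4) in the whole flask = 1.638 × 10^-3 × 250.0/50.00 = 8.188 × 10^-3 mol
mass of Na2C2O4 = 8.188 × 10^-3 × 134.00 = 1.097 g
% Na2C2O4 = 1.097 / 1.247 × 100 = 87.98 %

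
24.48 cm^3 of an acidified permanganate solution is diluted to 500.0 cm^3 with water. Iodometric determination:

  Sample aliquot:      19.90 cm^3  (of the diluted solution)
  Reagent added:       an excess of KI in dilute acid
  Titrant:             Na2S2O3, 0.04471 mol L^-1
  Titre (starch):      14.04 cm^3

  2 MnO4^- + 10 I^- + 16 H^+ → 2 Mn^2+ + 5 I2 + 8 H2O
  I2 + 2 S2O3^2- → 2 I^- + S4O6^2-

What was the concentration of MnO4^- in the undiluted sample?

0.1289 mol/L

n(S2O3^2-) = 0.01404 × 0.04471 = 6.277 × 10^-4 mol
n(I2) = n(S2O3^2-)/2 = 3.139 × 10^-4 mol
From the 2:5 ratio, n(MnO4^-) in the aliquot = 2/5 × 3.139 × 10^-4 = 1.255 × 10^-4 mol
[MnO4^-]_dilute = 1.255 × 10^-4 / 0.01990 = 0.006309 mol/L
[MnO4^-]_original = 0.006309 × 500.0/24.48 = 0.1289 mol/L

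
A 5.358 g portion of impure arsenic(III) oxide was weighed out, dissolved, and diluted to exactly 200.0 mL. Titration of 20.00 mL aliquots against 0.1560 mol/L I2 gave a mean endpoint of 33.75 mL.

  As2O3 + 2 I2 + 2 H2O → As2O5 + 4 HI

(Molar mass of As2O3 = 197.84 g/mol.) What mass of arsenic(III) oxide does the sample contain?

5.208 g

n(I2) per titration = 0.03375 × 0.1560 = 5.265 × 10^-3 mol
From the 1:2 ratio, n(As2O3) in each aliquot = 1/2 × 5.265 × 10^-3 = 2.632 × 10^-3 mol
n(As2O3) in the whole flask = 2.632 × 10^-3 × 200.0/20.00 = 0.02632 mol
mass of As2O3 = 0.02632 × 197.84 = 5.208 g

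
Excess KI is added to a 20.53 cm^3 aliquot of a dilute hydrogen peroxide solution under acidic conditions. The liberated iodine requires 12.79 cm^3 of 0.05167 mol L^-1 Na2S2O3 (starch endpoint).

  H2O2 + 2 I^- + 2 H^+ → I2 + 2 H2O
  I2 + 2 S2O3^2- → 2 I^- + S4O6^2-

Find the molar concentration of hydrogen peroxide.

0.01609 mol/L

n(S2O3^2-) = 0.01279 × 0.05167 = 6.609 × 10^-4 mol
n(I2) = n(S2O3^2-)/2 = 3.304 × 10^-4 mol
n(H2O2) in the aliquot = 3.304 × 10^-4 mol (1:1 ratio)
[H2O2] = 3.304 × 10^-4 / 0.02053 = 0.01609 mol/L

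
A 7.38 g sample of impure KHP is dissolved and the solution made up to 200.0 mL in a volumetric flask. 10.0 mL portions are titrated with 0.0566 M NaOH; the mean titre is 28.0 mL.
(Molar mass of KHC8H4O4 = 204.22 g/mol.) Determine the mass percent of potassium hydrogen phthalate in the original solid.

87.7 %

KHC8H4O4 + NaOH → KNaC8H4O4 + H2O
n(NaOH) per titration = 0.0280 × 0.0566 = 1.58 × 10^-3 mol
n(KHC8H4O4) in each aliquot = 1.58 × 10^-3 mol (1:1 ratio)
n(KHC8H4O4) in the whole flask = 1.58 × 10^-3 × 200.0/10.0 = 0.0317 mol
mass of KHC8H4O4 = 0.0317 × 204.22 = 6.47 g
% KHC8H4O4 = 6.47 / 7.38 × 100 = 87.7 %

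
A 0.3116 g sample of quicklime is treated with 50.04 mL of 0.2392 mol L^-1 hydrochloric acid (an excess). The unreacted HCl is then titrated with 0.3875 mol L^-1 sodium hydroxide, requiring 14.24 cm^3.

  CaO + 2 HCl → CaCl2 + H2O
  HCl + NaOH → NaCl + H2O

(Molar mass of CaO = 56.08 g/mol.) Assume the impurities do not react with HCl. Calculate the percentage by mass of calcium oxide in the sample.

n(HCl) added = 0.05004 × 0.2392 = 0.01197 mol
n(NaOH) used in back-titration = 0.01424 × 0.3875 = 5.518 × 10^-3 mol
n(HCl) left over = 5.518 × 10^-3 mol (1:1 ratio)
n(HCl) consumed by analyte = 0.01197 − 5.518 × 10^-3 = 6.452 × 10^-3 mol
From the 1:2 ratio, n(CaO) = 1/2 × 6.452 × 10^-3 = 3.226 × 10^-3 mol
mass of CaO = 3.226 × 10^-3 × 56.08 = 0.1809 g
% CaO = 0.1809 / 0.3116 × 100 = 58.06 %

58.06 %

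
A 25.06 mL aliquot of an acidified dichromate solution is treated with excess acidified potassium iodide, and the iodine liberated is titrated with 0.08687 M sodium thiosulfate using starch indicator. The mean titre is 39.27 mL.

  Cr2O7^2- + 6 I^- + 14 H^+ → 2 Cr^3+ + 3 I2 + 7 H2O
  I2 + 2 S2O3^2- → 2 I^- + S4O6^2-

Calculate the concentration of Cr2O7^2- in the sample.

0.02269 M

n(S2O3^2-) = 0.03927 × 0.08687 = 3.411 × 10^-3 mol
n(I2) = n(S2O3^2-)/2 = 1.706 × 10^-3 mol
From the 1:3 ratio, n(Cr2O7^2-) in the aliquot = 1/3 × 1.706 × 10^-3 = 5.686 × 10^-4 mol
[Cr2O7^2-] = 5.686 × 10^-4 / 0.02506 = 0.02269 mol/L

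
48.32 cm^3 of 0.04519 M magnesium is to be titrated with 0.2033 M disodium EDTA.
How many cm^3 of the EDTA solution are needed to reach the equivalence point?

10.74 mL

Mg^2+ + EDTA^4- → [Mg(EDTA)]^2-
n(Mg2+) = 0.04832 L × 0.04519 mol/L = 2.184 × 10^-3 mol
n(EDTA) = 2.184 × 10^-3 mol (1:1 stoichiometry)
V(EDTA) = 2.184 × 10^-3 mol / 0.2033 mol/L = 0.01074 L = 10.74 mL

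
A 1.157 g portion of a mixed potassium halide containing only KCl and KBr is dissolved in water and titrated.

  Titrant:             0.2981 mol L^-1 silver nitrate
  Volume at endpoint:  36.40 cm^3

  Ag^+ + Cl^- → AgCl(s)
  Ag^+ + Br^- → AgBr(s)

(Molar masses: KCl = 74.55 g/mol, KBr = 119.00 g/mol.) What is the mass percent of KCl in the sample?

n(AgNO3) = 0.03640 × 0.2981 = 0.01085 mol
Let x = n(KCl), y = n(KBr).
Titrant: 1x + 1y = 0.01085;  mass: 74.55x + 119.00y = 1.157
Solving, x = 3.020 × 10^-3 mol, y = 7.831 × 10^-3 mol
mass of KCl = 3.020 × 10^-3 × 74.55 = 0.2252 g
% KCl = 0.2252 / 1.157 × 100 = 19.46 %

19.46 %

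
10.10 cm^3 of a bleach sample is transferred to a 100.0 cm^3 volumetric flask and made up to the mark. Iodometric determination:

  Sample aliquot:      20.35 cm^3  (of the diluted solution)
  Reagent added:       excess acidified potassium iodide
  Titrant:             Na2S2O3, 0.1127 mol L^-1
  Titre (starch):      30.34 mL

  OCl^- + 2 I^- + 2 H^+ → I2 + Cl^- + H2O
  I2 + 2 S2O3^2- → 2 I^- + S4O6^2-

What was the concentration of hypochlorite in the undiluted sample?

0.8318 mol/L

n(S2O3^2-) = 0.03034 × 0.1127 = 3.419 × 10^-3 mol
n(I2) = n(S2O3^2-)/2 = 1.710 × 10^-3 mol
n(OCl^-) in the aliquot = 1.710 × 10^-3 mol (1:1 ratio)
[OCl^-]_dilute = 1.710 × 10^-3 / 0.02035 = 0.08401 mol/L
[OCl^-]_original = 0.08401 × 100.0/10.10 = 0.8318 mol/L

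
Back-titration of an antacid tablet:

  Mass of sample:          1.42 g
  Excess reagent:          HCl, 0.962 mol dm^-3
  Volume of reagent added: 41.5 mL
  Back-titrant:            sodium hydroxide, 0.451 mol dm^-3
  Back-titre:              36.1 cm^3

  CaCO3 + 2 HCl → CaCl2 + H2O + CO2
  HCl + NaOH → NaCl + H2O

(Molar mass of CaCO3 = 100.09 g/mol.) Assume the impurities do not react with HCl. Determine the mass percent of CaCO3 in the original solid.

n(HCl) added = 0.0415 × 0.962 = 0.0399 mol
n(NaOH) used in back-titration = 0.0361 × 0.451 = 0.0163 mol
n(HCl) left over = 0.0163 mol (1:1 ratio)
n(HCl) consumed by analyte = 0.0399 − 0.0163 = 0.0236 mol
From the 1:2 ratio, n(CaCO3) = 1/2 × 0.0236 = 0.0118 mol
mass of CaCO3 = 0.0118 × 100.09 = 1.18 g
% CaCO3 = 1.18 / 1.42 × 100 = 83.3 %

83.3 %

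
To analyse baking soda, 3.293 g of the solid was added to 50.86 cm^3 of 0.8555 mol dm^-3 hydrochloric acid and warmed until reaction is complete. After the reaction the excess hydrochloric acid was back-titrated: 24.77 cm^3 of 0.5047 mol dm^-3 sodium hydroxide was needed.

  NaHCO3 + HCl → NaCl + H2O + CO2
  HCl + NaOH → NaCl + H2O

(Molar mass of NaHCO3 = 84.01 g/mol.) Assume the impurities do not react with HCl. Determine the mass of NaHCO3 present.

2.605 g

n(HCl) added = 0.05086 × 0.8555 = 0.04351 mol
n(NaOH) used in back-titration = 0.02477 × 0.5047 = 0.01250 mol
n(HCl) left over = 0.01250 mol (1:1 ratio)
n(HCl) consumed by analyte = 0.04351 − 0.01250 = 0.03101 mol
n(NaHCO3) = 0.03101 mol (1:1 ratio)
mass of NaHCO3 = 0.03101 × 84.01 = 2.605 g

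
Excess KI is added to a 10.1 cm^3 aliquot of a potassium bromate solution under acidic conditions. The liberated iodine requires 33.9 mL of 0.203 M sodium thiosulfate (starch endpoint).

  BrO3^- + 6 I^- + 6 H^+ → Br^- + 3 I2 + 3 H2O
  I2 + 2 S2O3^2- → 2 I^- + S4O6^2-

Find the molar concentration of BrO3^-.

n(S2O3^2-) = 0.0339 × 0.203 = 6.88 × 10^-3 mol
n(I2) = n(S2O3^2-)/2 = 3.44 × 10^-3 mol
From the 1:3 ratio, n(BrO3^-) in the aliquot = 1/3 × 3.44 × 10^-3 = 1.15 × 10^-3 mol
[BrO3^-] = 1.15 × 10^-3 / 0.0101 = 0.114 mol/L

0.114 M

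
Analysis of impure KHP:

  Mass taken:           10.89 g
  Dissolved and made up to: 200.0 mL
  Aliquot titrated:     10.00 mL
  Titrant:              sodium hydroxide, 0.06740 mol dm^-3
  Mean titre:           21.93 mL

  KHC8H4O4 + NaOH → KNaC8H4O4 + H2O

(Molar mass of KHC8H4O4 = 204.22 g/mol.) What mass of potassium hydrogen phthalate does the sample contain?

n(NaOH) per titration = 0.02193 × 0.06740 = 1.478 × 10^-3 mol
n(KHC8H4O4) in each aliquot = 1.478 × 10^-3 mol (1:1 ratio)
n(KHC8H4O4) in the whole flask = 1.478 × 10^-3 × 200.0/10.00 = 0.02956 mol
mass of KHC8H4O4 = 0.02956 × 204.22 = 6.037 g

6.037 g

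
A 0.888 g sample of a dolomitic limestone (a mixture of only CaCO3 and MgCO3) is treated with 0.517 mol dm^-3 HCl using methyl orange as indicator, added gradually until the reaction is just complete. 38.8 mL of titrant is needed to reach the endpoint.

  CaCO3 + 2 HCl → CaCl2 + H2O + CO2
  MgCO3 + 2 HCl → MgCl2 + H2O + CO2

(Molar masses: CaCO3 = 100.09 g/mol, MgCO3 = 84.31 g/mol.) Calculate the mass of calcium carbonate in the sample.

n(HCl) = 0.0388 × 0.517 = 0.0201 mol
Let x = n(CaCO3), y = n(MgCO3).
Titrant: 2x + 2y = 0.0201;  mass: 100.09x + 84.31y = 0.888
Solving, x = 2.69 × 10^-3 mol, y = 7.34 × 10^-3 mol
mass of CaCO3 = 2.69 × 10^-3 × 100.09 = 0.269 g

0.269 g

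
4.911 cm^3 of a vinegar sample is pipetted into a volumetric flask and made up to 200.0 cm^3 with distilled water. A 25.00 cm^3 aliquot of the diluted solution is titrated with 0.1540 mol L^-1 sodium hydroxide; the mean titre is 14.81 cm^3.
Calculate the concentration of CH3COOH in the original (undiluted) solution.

3.715 mol/L

CH3COOH + NaOH → CH3COONa + H2O
n(NaOH) = 0.01481 × 0.1540 = 2.281 × 10^-3 mol
n(CH3COOH) in the aliquot = 2.281 × 10^-3 mol (1:1 ratio)
[CH3COOH]_dilute = 2.281 × 10^-3 / 0.02500 = 0.09123 mol/L
Dilution factor = 200.0 / 4.911 = 40.72
[CH3COOH]_stock = 0.09123 × 40.72 = 3.715 mol/L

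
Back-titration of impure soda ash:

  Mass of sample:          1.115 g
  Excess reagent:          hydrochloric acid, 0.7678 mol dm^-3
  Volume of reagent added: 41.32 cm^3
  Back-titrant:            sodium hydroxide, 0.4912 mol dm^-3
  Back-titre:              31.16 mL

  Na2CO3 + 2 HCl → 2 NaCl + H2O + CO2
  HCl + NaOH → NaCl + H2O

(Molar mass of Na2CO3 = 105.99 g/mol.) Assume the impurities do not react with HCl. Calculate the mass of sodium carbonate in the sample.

0.8702 g

n(HCl) added = 0.04132 × 0.7678 = 0.03173 mol
n(NaOH) used in back-titration = 0.03116 × 0.4912 = 0.01531 mol
n(HCl) left over = 0.01531 mol (1:1 ratio)
n(HCl) consumed by analyte = 0.03173 − 0.01531 = 0.01642 mol
From the 1:2 ratio, n(Na2CO3) = 1/2 × 0.01642 = 8.210 × 10^-3 mol
mass of Na2CO3 = 8.210 × 10^-3 × 105.99 = 0.8702 g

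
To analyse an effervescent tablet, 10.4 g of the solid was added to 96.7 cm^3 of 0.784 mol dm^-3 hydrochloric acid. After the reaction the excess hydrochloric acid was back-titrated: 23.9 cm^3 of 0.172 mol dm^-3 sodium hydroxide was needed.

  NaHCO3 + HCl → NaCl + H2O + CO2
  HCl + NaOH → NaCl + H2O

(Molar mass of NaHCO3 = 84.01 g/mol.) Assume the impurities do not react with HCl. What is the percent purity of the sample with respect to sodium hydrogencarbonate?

n(HCl) added = 0.0967 × 0.784 = 0.0758 mol
n(NaOH) used in back-titration = 0.0239 × 0.172 = 4.11 × 10^-3 mol
n(HCl) left over = 4.11 × 10^-3 mol (1:1 ratio)
n(HCl) consumed by analyte = 0.0758 − 4.11 × 10^-3 = 0.0717 mol
n(NaHCO3) = 0.0717 mol (1:1 ratio)
mass of NaHCO3 = 0.0717 × 84.01 = 6.02 g
% NaHCO3 = 6.02 / 10.4 × 100 = 57.9 %

57.9 %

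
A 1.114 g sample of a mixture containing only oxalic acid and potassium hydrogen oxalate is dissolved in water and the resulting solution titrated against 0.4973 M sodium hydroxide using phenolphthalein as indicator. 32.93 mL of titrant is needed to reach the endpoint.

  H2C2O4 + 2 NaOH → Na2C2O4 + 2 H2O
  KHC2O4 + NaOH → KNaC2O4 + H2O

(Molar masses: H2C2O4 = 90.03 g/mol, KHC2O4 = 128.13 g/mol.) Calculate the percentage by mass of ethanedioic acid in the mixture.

47.85 %

n(NaOH) = 0.03293 × 0.4973 = 0.01638 mol
Let x = n(H2C2O4), y = n(KHC2O4).
Titrant: 2x + 1y = 0.01638;  mass: 90.03x + 128.13y = 1.114
Solving, x = 5.921 × 10^-3 mol, y = 4.534 × 10^-3 mol
mass of H2C2O4 = 5.921 × 10^-3 × 90.03 = 0.5331 g
% H2C2O4 = 0.5331 / 1.114 × 100 = 47.85 %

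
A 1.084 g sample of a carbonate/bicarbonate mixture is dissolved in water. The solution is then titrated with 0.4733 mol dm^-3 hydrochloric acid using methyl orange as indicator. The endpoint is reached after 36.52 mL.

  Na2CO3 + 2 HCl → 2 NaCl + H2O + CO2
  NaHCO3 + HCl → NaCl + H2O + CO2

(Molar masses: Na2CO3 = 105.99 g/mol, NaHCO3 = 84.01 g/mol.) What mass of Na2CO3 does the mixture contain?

0.6290 g

n(HCl) = 0.03652 × 0.4733 = 0.01728 mol
Let x = n(Na2CO3), y = n(NaHCO3).
Titrant: 2x + 1y = 0.01728;  mass: 105.99x + 84.01y = 1.084
Solving, x = 5.934 × 10^-3 mol, y = 5.416 × 10^-3 mol
mass of Na2CO3 = 5.934 × 10^-3 × 105.99 = 0.6290 g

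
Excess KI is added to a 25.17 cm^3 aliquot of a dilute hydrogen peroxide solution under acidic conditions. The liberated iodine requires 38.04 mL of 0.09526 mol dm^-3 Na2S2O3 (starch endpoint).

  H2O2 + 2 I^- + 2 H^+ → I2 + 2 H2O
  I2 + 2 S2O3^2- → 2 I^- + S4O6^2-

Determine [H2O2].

n(S2O3^2-) = 0.03804 × 0.09526 = 3.624 × 10^-3 mol
n(I2) = n(S2O3^2-)/2 = 1.812 × 10^-3 mol
n(H2O2) in the aliquot = 1.812 × 10^-3 mol (1:1 ratio)
[H2O2] = 1.812 × 10^-3 / 0.02517 = 0.07198 mol/L

0.07198 mol/L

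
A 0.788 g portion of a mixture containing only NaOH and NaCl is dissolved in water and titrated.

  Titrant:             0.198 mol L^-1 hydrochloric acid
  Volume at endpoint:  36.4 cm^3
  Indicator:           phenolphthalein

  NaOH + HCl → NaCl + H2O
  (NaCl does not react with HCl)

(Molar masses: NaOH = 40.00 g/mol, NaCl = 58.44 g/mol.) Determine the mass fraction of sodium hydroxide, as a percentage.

n(HCl) = 0.0364 × 0.198 = 7.21 × 10^-3 mol
Let x = n(NaOH), y = n(NaCl).
Titrant: 1x = 7.21 × 10^-3;  mass: 40.00x + 58.44y = 0.788
Solving, x = 7.21 × 10^-3 mol, y = 8.55 × 10^-3 mol
mass of NaOH = 7.21 × 10^-3 × 40.00 = 0.288 g
% NaOH = 0.288 / 0.788 × 100 = 36.6 %

36.6 %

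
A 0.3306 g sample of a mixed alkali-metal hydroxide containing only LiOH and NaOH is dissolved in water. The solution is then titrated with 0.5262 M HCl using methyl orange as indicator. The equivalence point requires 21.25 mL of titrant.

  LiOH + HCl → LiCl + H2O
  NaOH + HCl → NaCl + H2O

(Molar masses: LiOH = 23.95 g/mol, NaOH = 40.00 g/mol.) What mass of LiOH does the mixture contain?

0.1741 g

n(HCl) = 0.02125 × 0.5262 = 0.01118 mol
Let x = n(LiOH), y = n(NaOH).
Titrant: 1x + 1y = 0.01118;  mass: 23.95x + 40.00y = 0.3306
Solving, x = 7.269 × 10^-3 mol, y = 3.913 × 10^-3 mol
mass of LiOH = 7.269 × 10^-3 × 23.95 = 0.1741 g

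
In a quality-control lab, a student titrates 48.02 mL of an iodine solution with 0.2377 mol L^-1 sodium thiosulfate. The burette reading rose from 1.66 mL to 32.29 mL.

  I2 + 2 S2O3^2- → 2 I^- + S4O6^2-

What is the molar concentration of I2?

n(Na2S2O3) = 0.03063 L × 0.2377 mol/L = 7.281 × 10^-3 mol
From the 1:2 mole ratio, n(I2) = 1/2 × 7.281 × 10^-3 = 3.640 × 10^-3 mol
[I2] = 3.640 × 10^-3 mol / 0.04802 L = 0.07581 mol/L

0.07581 mol/L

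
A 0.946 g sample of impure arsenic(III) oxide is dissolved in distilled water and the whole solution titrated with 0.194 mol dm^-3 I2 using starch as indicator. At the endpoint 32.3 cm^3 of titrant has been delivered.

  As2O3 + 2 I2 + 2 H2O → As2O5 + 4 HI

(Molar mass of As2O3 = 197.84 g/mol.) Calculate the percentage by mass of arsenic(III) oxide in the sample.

65.5 %

n(I2) = 0.0323 L × 0.194 mol/L = 6.27 × 10^-3 mol
From the 1:2 ratio, n(As2O3) = 1/2 × 6.27 × 10^-3 = 3.13 × 10^-3 mol
mass of As2O3 = 3.13 × 10^-3 × 197.84 g/mol = 0.620 g
% As2O3 = 0.620 / 0.946 × 100 = 65.5 %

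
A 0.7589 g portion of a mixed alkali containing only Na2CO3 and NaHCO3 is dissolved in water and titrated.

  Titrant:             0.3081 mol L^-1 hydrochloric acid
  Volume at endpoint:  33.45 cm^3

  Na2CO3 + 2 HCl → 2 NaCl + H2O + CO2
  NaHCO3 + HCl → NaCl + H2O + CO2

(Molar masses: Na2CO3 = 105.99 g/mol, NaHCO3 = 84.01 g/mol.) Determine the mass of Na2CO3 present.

n(HCl) = 0.03345 × 0.3081 = 0.01031 mol
Let x = n(Na2CO3), y = n(NaHCO3).
Titrant: 2x + 1y = 0.01031;  mass: 105.99x + 84.01y = 0.7589
Solving, x = 1.723 × 10^-3 mol, y = 6.859 × 10^-3 mol
mass of Na2CO3 = 1.723 × 10^-3 × 105.99 = 0.1827 g

0.1827 g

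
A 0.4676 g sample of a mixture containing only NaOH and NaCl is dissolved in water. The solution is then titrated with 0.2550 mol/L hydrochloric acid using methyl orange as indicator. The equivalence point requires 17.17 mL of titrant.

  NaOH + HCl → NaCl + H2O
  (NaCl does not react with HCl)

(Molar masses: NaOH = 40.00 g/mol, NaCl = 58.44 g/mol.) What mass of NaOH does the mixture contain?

0.1751 g

n(HCl) = 0.01717 × 0.2550 = 4.378 × 10^-3 mol
Let x = n(NaOH), y = n(NaCl).
Titrant: 1x = 4.378 × 10^-3;  mass: 40.00x + 58.44y = 0.4676
Solving, x = 4.378 × 10^-3 mol, y = 5.005 × 10^-3 mol
mass of NaOH = 4.378 × 10^-3 × 40.00 = 0.1751 g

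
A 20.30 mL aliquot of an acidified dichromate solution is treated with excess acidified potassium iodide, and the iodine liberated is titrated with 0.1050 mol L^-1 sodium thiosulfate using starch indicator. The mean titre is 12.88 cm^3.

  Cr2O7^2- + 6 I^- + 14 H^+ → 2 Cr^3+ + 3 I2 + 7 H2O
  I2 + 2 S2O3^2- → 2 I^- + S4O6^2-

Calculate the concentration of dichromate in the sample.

n(S2O3^2-) = 0.01288 × 0.1050 = 1.352 × 10^-3 mol
n(I2) = n(S2O3^2-)/2 = 6.762 × 10^-4 mol
From the 1:3 ratio, n(Cr2O7^2-) in the aliquot = 1/3 × 6.762 × 10^-4 = 2.254 × 10^-4 mol
[Cr2O7^2-] = 2.254 × 10^-4 / 0.02030 = 0.01110 mol/L

0.01110 mol/L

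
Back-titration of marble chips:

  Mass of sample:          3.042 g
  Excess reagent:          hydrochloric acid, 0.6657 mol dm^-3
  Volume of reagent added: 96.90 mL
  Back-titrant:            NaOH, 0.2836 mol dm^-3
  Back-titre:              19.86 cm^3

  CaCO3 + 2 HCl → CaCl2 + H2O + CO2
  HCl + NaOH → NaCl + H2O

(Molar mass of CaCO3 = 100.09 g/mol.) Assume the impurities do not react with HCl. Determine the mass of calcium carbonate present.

n(HCl) added = 0.09690 × 0.6657 = 0.06451 mol
n(NaOH) used in back-titration = 0.01986 × 0.2836 = 5.632 × 10^-3 mol
n(HCl) left over = 5.632 × 10^-3 mol (1:1 ratio)
n(HCl) consumed by analyte = 0.06451 − 5.632 × 10^-3 = 0.05887 mol
From the 1:2 ratio, n(CaCO3) = 1/2 × 0.05887 = 0.02944 mol
mass of CaCO3 = 0.02944 × 100.09 = 2.946 g

2.946 g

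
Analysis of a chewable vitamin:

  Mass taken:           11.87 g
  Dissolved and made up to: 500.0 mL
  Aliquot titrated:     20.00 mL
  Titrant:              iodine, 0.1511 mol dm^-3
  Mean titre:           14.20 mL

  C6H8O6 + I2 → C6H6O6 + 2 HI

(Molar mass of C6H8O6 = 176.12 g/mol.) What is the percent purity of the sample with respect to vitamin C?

n(I2) per titration = 0.01420 × 0.1511 = 2.146 × 10^-3 mol
n(C6H8O6) in each aliquot = 2.146 × 10^-3 mol (1:1 ratio)
n(C6H8O6) in the whole flask = 2.146 × 10^-3 × 500.0/20.00 = 0.05364 mol
mass of C6H8O6 = 0.05364 × 176.12 = 9.447 g
% C6H8O6 = 9.447 / 11.87 × 100 = 79.59 %

79.59 %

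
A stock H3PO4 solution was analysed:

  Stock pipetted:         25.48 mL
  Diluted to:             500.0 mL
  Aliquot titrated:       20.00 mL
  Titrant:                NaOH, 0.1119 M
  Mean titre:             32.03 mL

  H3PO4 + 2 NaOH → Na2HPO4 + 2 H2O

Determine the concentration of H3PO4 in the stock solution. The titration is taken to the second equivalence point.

1.758 M

n(NaOH) = 0.03203 × 0.1119 = 3.584 × 10^-3 mol
From the 1:2 ratio, n(H3PO4) in the aliquot = 1/2 × 3.584 × 10^-3 = 1.792 × 10^-3 mol
[H3PO4]_dilute = 1.792 × 10^-3 / 0.02000 = 0.08960 mol/L
Dilution factor = 500.0 / 25.48 = 19.62
[H3PO4]_stock = 0.08960 × 19.62 = 1.758 mol/L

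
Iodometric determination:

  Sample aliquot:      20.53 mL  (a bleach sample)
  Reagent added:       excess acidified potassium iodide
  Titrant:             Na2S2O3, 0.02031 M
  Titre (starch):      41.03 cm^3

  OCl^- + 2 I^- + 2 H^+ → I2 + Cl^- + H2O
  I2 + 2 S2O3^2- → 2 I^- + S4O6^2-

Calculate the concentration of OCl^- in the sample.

n(S2O3^2-) = 0.04103 × 0.02031 = 8.333 × 10^-4 mol
n(I2) = n(S2O3^2-)/2 = 4.167 × 10^-4 mol
n(OCl^-) in the aliquot = 4.167 × 10^-4 mol (1:1 ratio)
[OCl^-] = 4.167 × 10^-4 / 0.02053 = 0.02030 mol/L

0.02030 M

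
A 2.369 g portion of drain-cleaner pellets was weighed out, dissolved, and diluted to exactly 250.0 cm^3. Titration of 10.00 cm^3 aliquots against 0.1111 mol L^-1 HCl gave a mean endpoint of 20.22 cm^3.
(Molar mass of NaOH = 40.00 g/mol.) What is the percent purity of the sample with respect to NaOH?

94.83 %

NaOH + HCl → NaCl + H2O
n(HCl) per titration = 0.02022 × 0.1111 = 2.246 × 10^-3 mol
n(NaOH) in each aliquot = 2.246 × 10^-3 mol (1:1 ratio)
n(NaOH) in the whole flask = 2.246 × 10^-3 × 250.0/10.00 = 0.05616 mol
mass of NaOH = 0.05616 × 40.00 = 2.246 g
% NaOH = 2.246 / 2.369 × 100 = 94.83 %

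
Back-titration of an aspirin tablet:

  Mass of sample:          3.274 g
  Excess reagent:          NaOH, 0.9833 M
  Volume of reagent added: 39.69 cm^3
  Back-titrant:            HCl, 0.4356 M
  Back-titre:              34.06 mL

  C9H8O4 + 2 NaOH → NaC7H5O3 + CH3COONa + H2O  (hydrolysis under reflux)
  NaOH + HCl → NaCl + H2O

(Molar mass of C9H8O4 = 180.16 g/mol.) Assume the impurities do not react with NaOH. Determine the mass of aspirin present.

n(NaOH) added = 0.03969 × 0.9833 = 0.03903 mol
n(HCl) used in back-titration = 0.03406 × 0.4356 = 0.01484 mol
n(NaOH) left over = 0.01484 mol (1:1 ratio)
n(NaOH) consumed by analyte = 0.03903 − 0.01484 = 0.02419 mol
From the 1:2 ratio, n(C9H8O4) = 1/2 × 0.02419 = 0.01210 mol
mass of C9H8O4 = 0.01210 × 180.16 = 2.179 g

2.179 g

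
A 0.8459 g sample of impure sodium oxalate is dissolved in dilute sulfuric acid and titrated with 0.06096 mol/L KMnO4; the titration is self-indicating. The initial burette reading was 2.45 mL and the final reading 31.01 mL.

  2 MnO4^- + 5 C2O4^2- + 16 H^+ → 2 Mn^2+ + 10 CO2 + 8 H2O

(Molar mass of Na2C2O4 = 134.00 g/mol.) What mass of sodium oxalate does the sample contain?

0.5832 g

n(KMnO4) = 0.02856 L × 0.06096 mol/L = 1.741 × 10^-3 mol
From the 5:2 ratio, n(Na2C2O4) = 5/2 × 1.741 × 10^-3 = 4.353 × 10^-3 mol
mass of Na2C2O4 = 4.353 × 10^-3 × 134.00 g/mol = 0.5832 g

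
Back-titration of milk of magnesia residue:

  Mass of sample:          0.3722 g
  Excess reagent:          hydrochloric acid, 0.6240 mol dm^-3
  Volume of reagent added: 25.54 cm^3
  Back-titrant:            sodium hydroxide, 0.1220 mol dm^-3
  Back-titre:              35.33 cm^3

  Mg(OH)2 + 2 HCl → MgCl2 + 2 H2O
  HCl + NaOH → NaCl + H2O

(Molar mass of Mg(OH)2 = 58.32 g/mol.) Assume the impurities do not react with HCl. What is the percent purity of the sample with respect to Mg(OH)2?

91.09 %

n(HCl) added = 0.02554 × 0.6240 = 0.01594 mol
n(NaOH) used in back-titration = 0.03533 × 0.1220 = 4.310 × 10^-3 mol
n(HCl) left over = 4.310 × 10^-3 mol (1:1 ratio)
n(HCl) consumed by analyte = 0.01594 − 4.310 × 10^-3 = 0.01163 mol
From the 1:2 ratio, n(Mg(OH)2) = 1/2 × 0.01163 = 5.813 × 10^-3 mol
mass of Mg(OH)2 = 5.813 × 10^-3 × 58.32 = 0.3390 g
% Mg(OH)2 = 0.3390 / 0.3722 × 100 = 91.09 %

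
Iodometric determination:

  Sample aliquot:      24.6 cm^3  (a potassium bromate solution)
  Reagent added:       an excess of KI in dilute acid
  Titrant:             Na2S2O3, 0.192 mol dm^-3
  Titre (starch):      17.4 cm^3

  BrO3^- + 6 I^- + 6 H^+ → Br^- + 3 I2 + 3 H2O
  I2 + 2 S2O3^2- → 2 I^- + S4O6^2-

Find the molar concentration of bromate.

n(S2O3^2-) = 0.0174 × 0.192 = 3.34 × 10^-3 mol
n(I2) = n(S2O3^2-)/2 = 1.67 × 10^-3 mol
From the 1:3 ratio, n(BrO3^-) in the aliquot = 1/3 × 1.67 × 10^-3 = 5.57 × 10^-4 mol
[BrO3^-] = 5.57 × 10^-4 / 0.0246 = 0.0226 mol/L

0.0226 mol/L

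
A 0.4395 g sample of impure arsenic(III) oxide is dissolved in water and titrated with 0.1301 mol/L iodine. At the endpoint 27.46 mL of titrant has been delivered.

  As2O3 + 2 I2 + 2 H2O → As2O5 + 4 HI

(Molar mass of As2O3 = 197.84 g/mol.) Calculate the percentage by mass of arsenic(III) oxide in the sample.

n(I2) = 0.02746 L × 0.1301 mol/L = 3.573 × 10^-3 mol
From the 1:2 ratio, n(As2O3) = 1/2 × 3.573 × 10^-3 = 1.786 × 10^-3 mol
mass of As2O3 = 1.786 × 10^-3 × 197.84 g/mol = 0.3534 g
% As2O3 = 0.3534 / 0.4395 × 100 = 80.41 %

80.41 %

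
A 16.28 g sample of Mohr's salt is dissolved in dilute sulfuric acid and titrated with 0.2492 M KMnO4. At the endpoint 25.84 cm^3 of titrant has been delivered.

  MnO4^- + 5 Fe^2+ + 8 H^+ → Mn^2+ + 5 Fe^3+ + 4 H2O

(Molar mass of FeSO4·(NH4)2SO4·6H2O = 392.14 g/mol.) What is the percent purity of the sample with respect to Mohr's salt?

n(KMnO4) = 0.02584 L × 0.2492 mol/L = 6.439 × 10^-3 mol
From the 5:1 ratio, n(FeSO4·(NH4)2SO4·6H2O) = 5/1 × 6.439 × 10^-3 = 0.03220 mol
mass of FeSO4·(NH4)2SO4·6H2O = 0.03220 × 392.14 g/mol = 12.63 g
% FeSO4·(NH4)2SO4·6H2O = 12.63 / 16.28 × 100 = 77.55 %

77.55 %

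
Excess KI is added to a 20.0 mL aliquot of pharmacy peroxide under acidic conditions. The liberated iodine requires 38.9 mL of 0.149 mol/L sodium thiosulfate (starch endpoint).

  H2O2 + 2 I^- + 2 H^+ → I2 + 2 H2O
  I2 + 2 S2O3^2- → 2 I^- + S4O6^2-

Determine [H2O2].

n(S2O3^2-) = 0.0389 × 0.149 = 5.80 × 10^-3 mol
n(I2) = n(S2O3^2-)/2 = 2.90 × 10^-3 mol
n(H2O2) in the aliquot = 2.90 × 10^-3 mol (1:1 ratio)
[H2O2] = 2.90 × 10^-3 / 0.0200 = 0.145 mol/L

0.145 mol/L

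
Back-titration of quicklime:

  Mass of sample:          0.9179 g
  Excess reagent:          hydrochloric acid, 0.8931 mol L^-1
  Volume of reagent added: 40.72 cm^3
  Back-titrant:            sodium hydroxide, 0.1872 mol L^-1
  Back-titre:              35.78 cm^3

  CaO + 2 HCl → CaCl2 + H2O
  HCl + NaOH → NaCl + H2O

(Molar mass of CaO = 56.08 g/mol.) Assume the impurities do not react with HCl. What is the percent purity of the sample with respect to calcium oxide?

n(HCl) added = 0.04072 × 0.8931 = 0.03637 mol
n(NaOH) used in back-titration = 0.03578 × 0.1872 = 6.698 × 10^-3 mol
n(HCl) left over = 6.698 × 10^-3 mol (1:1 ratio)
n(HCl) consumed by analyte = 0.03637 − 6.698 × 10^-3 = 0.02967 mol
From the 1:2 ratio, n(CaO) = 1/2 × 0.02967 = 0.01483 mol
mass of CaO = 0.01483 × 56.08 = 0.8319 g
% CaO = 0.8319 / 0.9179 × 100 = 90.63 %

90.63 %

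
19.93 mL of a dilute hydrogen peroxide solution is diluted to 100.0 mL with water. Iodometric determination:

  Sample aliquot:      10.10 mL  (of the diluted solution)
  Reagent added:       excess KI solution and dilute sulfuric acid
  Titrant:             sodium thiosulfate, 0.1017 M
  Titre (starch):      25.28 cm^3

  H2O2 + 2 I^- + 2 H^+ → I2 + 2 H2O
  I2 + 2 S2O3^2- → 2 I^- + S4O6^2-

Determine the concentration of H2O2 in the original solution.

n(S2O3^2-) = 0.02528 × 0.1017 = 2.571 × 10^-3 mol
n(I2) = n(S2O3^2-)/2 = 1.285 × 10^-3 mol
n(H2O2) in the aliquot = 1.285 × 10^-3 mol (1:1 ratio)
[H2O2]_dilute = 1.285 × 10^-3 / 0.01010 = 0.1273 mol/L
[H2O2]_original = 0.1273 × 100.0/19.93 = 0.6386 mol/L

0.6386 M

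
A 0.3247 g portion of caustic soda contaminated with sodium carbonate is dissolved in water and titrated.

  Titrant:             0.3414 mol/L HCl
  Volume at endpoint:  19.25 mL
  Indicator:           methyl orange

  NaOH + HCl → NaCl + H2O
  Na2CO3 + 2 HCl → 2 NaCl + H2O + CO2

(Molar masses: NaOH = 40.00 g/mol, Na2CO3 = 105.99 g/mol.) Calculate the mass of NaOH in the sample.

n(HCl) = 0.01925 × 0.3414 = 6.572 × 10^-3 mol
Let x = n(NaOH), y = n(Na2CO3).
Titrant: 1x + 2y = 6.572 × 10^-3;  mass: 40.00x + 105.99y = 0.3247
Solving, x = 1.815 × 10^-3 mol, y = 2.379 × 10^-3 mol
mass of NaOH = 1.815 × 10^-3 × 40.00 = 0.07258 g

0.07258 g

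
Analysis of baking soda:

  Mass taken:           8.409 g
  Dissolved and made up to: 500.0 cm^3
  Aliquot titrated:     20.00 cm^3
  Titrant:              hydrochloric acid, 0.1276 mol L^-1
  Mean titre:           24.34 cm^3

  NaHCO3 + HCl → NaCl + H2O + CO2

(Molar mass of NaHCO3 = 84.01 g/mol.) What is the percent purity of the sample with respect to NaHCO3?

77.57 %

n(HCl) per titration = 0.02434 × 0.1276 = 3.106 × 10^-3 mol
n(NaHCO3) in each aliquot = 3.106 × 10^-3 mol (1:1 ratio)
n(NaHCO3) in the whole flask = 3.106 × 10^-3 × 500.0/20.00 = 0.07764 mol
mass of NaHCO3 = 0.07764 × 84.01 = 6.523 g
% NaHCO3 = 6.523 / 8.409 × 100 = 77.57 %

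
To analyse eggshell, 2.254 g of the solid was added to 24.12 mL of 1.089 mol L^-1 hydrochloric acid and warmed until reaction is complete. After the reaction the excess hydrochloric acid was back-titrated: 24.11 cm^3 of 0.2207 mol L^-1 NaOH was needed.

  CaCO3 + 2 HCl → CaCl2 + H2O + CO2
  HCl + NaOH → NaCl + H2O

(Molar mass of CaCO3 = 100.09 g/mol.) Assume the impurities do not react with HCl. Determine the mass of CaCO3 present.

n(HCl) added = 0.02412 × 1.089 = 0.02627 mol
n(NaOH) used in back-titration = 0.02411 × 0.2207 = 5.321 × 10^-3 mol
n(HCl) left over = 5.321 × 10^-3 mol (1:1 ratio)
n(HCl) consumed by analyte = 0.02627 − 5.321 × 10^-3 = 0.02095 mol
From the 1:2 ratio, n(CaCO3) = 1/2 × 0.02095 = 0.01047 mol
mass of CaCO3 = 0.01047 × 100.09 = 1.048 g

1.048 g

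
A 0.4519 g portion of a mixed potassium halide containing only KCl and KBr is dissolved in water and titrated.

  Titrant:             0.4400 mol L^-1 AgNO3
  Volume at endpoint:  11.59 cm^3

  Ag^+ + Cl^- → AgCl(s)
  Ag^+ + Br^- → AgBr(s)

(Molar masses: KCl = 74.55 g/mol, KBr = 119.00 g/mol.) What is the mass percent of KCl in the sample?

57.51 %

n(AgNO3) = 0.01159 × 0.4400 = 5.100 × 10^-3 mol
Let x = n(KCl), y = n(KBr).
Titrant: 1x + 1y = 5.100 × 10^-3;  mass: 74.55x + 119.00y = 0.4519
Solving, x = 3.486 × 10^-3 mol, y = 1.614 × 10^-3 mol
mass of KCl = 3.486 × 10^-3 × 74.55 = 0.2599 g
% KCl = 0.2599 / 0.4519 × 100 = 57.51 %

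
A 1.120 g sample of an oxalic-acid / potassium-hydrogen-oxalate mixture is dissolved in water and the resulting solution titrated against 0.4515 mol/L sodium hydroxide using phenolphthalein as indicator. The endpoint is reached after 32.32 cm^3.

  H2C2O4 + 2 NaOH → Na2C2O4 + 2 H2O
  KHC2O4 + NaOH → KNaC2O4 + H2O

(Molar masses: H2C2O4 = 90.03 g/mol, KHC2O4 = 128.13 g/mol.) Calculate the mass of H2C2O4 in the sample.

n(NaOH) = 0.03232 × 0.4515 = 0.01459 mol
Let x = n(H2C2O4), y = n(KHC2O4).
Titrant: 2x + 1y = 0.01459;  mass: 90.03x + 128.13y = 1.120
Solving, x = 4.510 × 10^-3 mol, y = 5.572 × 10^-3 mol
mass of H2C2O4 = 4.510 × 10^-3 × 90.03 = 0.4061 g

0.4061 g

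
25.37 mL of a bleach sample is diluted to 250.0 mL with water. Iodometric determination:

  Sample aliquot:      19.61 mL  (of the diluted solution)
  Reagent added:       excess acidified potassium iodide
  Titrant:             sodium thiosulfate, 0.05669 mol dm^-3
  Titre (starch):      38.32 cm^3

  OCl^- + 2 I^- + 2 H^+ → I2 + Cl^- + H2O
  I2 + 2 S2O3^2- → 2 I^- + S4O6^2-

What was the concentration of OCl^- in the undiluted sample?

n(S2O3^2-) = 0.03832 × 0.05669 = 2.172 × 10^-3 mol
n(I2) = n(S2O3^2-)/2 = 1.086 × 10^-3 mol
n(OCl^-) in the aliquot = 1.086 × 10^-3 mol (1:1 ratio)
[OCl^-]_dilute = 1.086 × 10^-3 / 0.01961 = 0.05539 mol/L
[OCl^-]_original = 0.05539 × 250.0/25.37 = 0.5458 mol/L

0.5458 mol/L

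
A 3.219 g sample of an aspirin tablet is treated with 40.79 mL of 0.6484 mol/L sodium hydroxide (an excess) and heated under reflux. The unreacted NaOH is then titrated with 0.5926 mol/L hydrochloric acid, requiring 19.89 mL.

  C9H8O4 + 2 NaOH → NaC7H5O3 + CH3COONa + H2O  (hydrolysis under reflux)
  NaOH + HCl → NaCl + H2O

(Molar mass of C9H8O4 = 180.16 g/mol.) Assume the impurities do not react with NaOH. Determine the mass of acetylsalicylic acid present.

1.321 g

n(NaOH) added = 0.04079 × 0.6484 = 0.02645 mol
n(HCl) used in back-titration = 0.01989 × 0.5926 = 0.01179 mol
n(NaOH) left over = 0.01179 mol (1:1 ratio)
n(NaOH) consumed by analyte = 0.02645 − 0.01179 = 0.01466 mol
From the 1:2 ratio, n(C9H8O4) = 1/2 × 0.01466 = 7.331 × 10^-3 mol
mass of C9H8O4 = 7.331 × 10^-3 × 180.16 = 1.321 g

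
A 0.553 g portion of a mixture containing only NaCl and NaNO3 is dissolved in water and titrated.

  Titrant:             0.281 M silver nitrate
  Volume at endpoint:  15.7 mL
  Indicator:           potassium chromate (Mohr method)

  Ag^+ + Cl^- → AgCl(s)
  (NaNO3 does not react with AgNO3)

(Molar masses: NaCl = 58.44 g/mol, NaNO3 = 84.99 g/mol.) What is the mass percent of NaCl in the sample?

46.6 %

n(AgNO3) = 0.0157 × 0.281 = 4.41 × 10^-3 mol
Let x = n(NaCl), y = n(NaNO3).
Titrant: 1x = 4.41 × 10^-3;  mass: 58.44x + 84.99y = 0.553
Solving, x = 4.41 × 10^-3 mol, y = 3.47 × 10^-3 mol
mass of NaCl = 4.41 × 10^-3 × 58.44 = 0.258 g
% NaCl = 0.258 / 0.553 × 100 = 46.6 %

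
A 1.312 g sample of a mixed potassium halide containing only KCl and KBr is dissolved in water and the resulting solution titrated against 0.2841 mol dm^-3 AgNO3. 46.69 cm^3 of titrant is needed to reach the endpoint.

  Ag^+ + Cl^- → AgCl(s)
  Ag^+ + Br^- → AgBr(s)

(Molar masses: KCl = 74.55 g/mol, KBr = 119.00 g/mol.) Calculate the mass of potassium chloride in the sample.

0.4469 g

n(AgNO3) = 0.04669 × 0.2841 = 0.01326 mol
Let x = n(KCl), y = n(KBr).
Titrant: 1x + 1y = 0.01326;  mass: 74.55x + 119.00y = 1.312
Solving, x = 5.995 × 10^-3 mol, y = 7.269 × 10^-3 mol
mass of KCl = 5.995 × 10^-3 × 74.55 = 0.4469 g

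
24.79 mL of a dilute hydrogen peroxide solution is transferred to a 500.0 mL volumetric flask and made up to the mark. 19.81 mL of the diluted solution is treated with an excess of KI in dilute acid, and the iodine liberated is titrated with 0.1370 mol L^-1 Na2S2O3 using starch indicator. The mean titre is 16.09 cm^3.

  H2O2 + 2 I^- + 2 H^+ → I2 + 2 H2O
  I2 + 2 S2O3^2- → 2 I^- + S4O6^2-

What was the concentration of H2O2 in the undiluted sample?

1.122 mol/L

n(S2O3^2-) = 0.01609 × 0.1370 = 2.204 × 10^-3 mol
n(I2) = n(S2O3^2-)/2 = 1.102 × 10^-3 mol
n(H2O2) in the aliquot = 1.102 × 10^-3 mol (1:1 ratio)
[H2O2]_dilute = 1.102 × 10^-3 / 0.01981 = 0.05564 mol/L
[H2O2]_original = 0.05564 × 500.0/24.79 = 1.122 mol/L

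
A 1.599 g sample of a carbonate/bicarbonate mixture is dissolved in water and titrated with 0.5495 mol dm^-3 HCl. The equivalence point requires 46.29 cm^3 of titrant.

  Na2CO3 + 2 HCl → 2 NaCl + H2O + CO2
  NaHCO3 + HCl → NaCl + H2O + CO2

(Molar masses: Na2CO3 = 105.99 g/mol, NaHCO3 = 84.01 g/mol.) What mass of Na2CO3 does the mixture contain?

n(HCl) = 0.04629 × 0.5495 = 0.02544 mol
Let x = n(Na2CO3), y = n(NaHCO3).
Titrant: 2x + 1y = 0.02544;  mass: 105.99x + 84.01y = 1.599
Solving, x = 8.672 × 10^-3 mol, y = 8.093 × 10^-3 mol
mass of Na2CO3 = 8.672 × 10^-3 × 105.99 = 0.9191 g

0.9191 g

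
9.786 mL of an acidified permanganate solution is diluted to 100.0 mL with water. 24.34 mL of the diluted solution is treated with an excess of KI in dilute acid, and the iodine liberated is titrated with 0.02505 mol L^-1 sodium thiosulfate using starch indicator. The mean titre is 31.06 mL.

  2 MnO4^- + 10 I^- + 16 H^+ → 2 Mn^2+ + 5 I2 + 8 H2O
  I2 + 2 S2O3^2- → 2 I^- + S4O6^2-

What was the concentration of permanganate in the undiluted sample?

n(S2O3^2-) = 0.03106 × 0.02505 = 7.781 × 10^-4 mol
n(I2) = n(S2O3^2-)/2 = 3.890 × 10^-4 mol
From the 2:5 ratio, n(MnO4^-) in the aliquot = 2/5 × 3.890 × 10^-4 = 1.556 × 10^-4 mol
[MnO4^-]_dilute = 1.556 × 10^-4 / 0.02434 = 0.006393 mol/L
[MnO4^-]_original = 0.006393 × 100.0/9.786 = 0.06533 mol/L

0.06533 mol/L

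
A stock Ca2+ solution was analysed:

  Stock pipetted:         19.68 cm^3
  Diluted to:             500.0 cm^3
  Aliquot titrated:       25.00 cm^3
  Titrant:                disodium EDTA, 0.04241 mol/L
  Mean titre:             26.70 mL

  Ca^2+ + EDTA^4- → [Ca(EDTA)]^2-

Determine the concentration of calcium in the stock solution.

n(EDTA) = 0.02670 × 0.04241 = 1.132 × 10^-3 mol
n(Ca2+) in the aliquot = 1.132 × 10^-3 mol (1:1 ratio)
[Ca2+]_dilute = 1.132 × 10^-3 / 0.02500 = 0.04529 mol/L
Dilution factor = 500.0 / 19.68 = 25.41
[Ca2+]_stock = 0.04529 × 25.41 = 1.151 mol/L

1.151 mol/L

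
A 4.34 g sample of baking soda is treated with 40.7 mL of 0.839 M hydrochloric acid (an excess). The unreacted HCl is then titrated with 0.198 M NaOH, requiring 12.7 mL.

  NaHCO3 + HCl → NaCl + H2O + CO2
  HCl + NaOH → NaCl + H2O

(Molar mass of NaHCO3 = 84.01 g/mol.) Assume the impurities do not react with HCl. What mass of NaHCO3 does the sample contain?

n(HCl) added = 0.0407 × 0.839 = 0.0341 mol
n(NaOH) used in back-titration = 0.0127 × 0.198 = 2.51 × 10^-3 mol
n(HCl) left over = 2.51 × 10^-3 mol (1:1 ratio)
n(HCl) consumed by analyte = 0.0341 − 2.51 × 10^-3 = 0.0316 mol
n(NaHCO3) = 0.0316 mol (1:1 ratio)
mass of NaHCO3 = 0.0316 × 84.01 = 2.66 g

2.66 g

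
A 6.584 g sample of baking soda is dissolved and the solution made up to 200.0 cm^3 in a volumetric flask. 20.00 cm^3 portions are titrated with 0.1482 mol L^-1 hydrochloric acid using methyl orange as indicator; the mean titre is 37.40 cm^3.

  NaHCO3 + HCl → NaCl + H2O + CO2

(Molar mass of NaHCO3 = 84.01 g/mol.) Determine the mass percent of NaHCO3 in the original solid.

n(HCl) per titration = 0.03740 × 0.1482 = 5.543 × 10^-3 mol
n(NaHCO3) in each aliquot = 5.543 × 10^-3 mol (1:1 ratio)
n(NaHCO3) in the whole flask = 5.543 × 10^-3 × 200.0/20.00 = 0.05543 mol
mass of NaHCO3 = 0.05543 × 84.01 = 4.656 g
% NaHCO3 = 4.656 / 6.584 × 100 = 70.72 %

70.72 %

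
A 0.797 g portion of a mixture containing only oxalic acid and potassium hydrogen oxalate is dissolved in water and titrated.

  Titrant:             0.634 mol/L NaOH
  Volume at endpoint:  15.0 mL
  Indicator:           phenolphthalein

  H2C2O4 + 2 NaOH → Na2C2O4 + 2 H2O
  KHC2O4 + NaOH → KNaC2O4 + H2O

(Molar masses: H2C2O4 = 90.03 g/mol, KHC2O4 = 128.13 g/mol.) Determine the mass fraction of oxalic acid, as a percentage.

n(NaOH) = 0.0150 × 0.634 = 9.51 × 10^-3 mol
Let x = n(H2C2O4), y = n(KHC2O4).
Titrant: 2x + 1y = 9.51 × 10^-3;  mass: 90.03x + 128.13y = 0.797
Solving, x = 2.54 × 10^-3 mol, y = 4.44 × 10^-3 mol
mass of H2C2O4 = 2.54 × 10^-3 × 90.03 = 0.228 g
% H2C2O4 = 0.228 / 0.797 × 100 = 28.6 %

28.6 %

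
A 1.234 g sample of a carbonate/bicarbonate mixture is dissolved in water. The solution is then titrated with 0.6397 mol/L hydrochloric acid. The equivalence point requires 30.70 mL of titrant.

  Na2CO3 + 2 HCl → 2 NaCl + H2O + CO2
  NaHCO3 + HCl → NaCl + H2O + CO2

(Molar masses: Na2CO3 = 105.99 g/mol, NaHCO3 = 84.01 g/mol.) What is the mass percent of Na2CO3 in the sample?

57.58 %

n(HCl) = 0.03070 × 0.6397 = 0.01964 mol
Let x = n(Na2CO3), y = n(NaHCO3).
Titrant: 2x + 1y = 0.01964;  mass: 105.99x + 84.01y = 1.234
Solving, x = 6.704 × 10^-3 mol, y = 6.231 × 10^-3 mol
mass of Na2CO3 = 6.704 × 10^-3 × 105.99 = 0.7106 g
% Na2CO3 = 0.7106 / 1.234 × 100 = 57.58 %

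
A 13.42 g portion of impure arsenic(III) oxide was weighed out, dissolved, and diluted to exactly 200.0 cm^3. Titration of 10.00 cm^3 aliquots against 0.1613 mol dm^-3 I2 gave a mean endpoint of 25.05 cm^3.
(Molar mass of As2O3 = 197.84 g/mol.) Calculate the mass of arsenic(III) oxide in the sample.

As2O3 + 2 I2 + 2 H2O → As2O5 + 4 HI
n(I2) per titration = 0.02505 × 0.1613 = 4.041 × 10^-3 mol
From the 1:2 ratio, n(As2O3) in each aliquot = 1/2 × 4.041 × 10^-3 = 2.020 × 10^-3 mol
n(As2O3) in the whole flask = 2.020 × 10^-3 × 200.0/10.00 = 0.04041 mol
mass of As2O3 = 0.04041 × 197.84 = 7.994 g

7.994 g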